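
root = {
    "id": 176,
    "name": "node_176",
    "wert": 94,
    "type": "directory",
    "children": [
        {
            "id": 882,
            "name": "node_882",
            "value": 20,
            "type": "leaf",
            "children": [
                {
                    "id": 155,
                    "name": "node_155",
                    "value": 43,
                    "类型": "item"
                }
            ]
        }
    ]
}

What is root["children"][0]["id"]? 882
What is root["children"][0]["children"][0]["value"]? 43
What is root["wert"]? 94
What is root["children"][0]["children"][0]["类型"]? "item"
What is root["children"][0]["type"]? "leaf"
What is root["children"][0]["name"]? "node_882"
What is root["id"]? 176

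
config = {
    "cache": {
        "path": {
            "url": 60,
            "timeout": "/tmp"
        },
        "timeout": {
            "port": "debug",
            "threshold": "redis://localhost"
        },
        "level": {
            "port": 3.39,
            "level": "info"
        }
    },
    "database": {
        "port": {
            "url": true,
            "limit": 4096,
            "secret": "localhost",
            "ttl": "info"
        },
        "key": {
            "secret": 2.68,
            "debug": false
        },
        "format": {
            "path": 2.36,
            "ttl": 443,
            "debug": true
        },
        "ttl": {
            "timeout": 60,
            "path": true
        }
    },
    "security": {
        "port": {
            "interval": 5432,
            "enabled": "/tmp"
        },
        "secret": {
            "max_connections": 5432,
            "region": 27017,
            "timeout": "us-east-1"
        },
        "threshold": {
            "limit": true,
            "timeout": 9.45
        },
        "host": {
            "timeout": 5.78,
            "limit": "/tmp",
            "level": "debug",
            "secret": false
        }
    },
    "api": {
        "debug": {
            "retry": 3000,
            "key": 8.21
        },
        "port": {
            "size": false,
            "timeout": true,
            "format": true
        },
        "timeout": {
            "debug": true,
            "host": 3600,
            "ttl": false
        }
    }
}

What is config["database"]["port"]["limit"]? 4096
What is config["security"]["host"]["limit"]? "/tmp"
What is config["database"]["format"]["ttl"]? 443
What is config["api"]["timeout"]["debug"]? True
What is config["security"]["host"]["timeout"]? 5.78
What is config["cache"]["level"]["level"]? "info"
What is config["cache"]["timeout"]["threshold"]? "redis://localhost"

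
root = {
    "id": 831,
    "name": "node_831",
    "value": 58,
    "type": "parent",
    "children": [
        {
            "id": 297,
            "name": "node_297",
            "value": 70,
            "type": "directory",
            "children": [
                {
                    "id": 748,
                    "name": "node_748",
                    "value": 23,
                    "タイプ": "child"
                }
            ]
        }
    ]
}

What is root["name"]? "node_831"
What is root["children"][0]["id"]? 297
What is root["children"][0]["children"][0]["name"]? "node_748"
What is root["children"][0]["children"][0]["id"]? 748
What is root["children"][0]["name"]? "node_297"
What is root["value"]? 58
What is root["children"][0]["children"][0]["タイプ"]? "child"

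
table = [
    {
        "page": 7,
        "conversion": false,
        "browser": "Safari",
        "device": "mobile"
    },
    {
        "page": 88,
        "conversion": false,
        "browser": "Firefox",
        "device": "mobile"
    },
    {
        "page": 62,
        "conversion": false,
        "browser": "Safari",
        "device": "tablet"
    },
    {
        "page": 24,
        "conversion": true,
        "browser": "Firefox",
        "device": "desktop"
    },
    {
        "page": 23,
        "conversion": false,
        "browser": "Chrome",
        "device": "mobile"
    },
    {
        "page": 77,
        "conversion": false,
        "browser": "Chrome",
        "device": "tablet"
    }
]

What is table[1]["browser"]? "Firefox"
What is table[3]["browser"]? "Firefox"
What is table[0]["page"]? 7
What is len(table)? 6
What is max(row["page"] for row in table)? 88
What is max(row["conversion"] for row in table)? True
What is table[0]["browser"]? "Safari"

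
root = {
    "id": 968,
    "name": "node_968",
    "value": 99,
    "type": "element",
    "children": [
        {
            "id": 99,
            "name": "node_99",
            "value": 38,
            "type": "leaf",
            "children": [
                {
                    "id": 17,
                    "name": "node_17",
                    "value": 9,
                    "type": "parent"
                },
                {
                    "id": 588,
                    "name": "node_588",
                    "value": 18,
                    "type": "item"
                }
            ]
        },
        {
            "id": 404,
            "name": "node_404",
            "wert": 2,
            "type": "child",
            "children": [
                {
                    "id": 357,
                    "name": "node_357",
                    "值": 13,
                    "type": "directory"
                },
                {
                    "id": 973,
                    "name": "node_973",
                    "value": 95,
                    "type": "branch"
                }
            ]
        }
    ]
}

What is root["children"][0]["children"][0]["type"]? "parent"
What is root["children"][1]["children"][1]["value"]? 95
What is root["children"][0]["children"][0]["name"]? "node_17"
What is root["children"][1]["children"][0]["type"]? "directory"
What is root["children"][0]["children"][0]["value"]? 9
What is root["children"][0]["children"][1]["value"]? 18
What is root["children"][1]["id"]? 404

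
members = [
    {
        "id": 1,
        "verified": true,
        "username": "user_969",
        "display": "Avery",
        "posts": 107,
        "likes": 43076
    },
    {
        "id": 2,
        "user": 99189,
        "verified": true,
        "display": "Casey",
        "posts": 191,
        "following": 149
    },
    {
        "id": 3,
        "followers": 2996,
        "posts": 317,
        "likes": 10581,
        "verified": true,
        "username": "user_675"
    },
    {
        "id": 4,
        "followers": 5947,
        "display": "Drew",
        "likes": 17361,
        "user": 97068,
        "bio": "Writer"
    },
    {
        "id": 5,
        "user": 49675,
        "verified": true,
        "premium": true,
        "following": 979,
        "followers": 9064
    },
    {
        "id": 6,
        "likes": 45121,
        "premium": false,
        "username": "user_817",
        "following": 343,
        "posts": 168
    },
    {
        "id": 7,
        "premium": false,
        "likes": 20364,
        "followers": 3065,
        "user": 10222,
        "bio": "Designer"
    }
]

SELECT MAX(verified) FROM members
True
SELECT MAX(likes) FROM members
45121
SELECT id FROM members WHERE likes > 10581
[1, 4, 6, 7]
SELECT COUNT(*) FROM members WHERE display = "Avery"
1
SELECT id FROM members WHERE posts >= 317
[3]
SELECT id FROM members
[1, 2, 3, 4, 5, 6, 7]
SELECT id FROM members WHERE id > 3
[4, 5, 6, 7]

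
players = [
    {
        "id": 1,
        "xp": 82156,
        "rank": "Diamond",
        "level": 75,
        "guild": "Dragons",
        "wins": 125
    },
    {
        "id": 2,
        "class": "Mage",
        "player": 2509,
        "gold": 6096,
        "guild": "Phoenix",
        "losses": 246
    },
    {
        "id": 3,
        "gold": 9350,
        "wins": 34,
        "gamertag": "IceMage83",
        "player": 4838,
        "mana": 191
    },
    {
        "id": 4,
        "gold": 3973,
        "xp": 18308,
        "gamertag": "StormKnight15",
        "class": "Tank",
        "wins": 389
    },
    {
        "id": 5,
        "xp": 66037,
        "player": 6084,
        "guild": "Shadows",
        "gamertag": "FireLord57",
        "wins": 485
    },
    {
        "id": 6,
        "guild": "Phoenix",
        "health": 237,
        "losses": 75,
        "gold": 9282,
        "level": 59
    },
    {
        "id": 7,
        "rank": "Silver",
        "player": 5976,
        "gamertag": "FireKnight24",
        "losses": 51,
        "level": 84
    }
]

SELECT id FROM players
[1, 2, 3, 4, 5, 6, 7]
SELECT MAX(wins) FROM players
485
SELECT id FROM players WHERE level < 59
[]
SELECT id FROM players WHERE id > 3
[4, 5, 6, 7]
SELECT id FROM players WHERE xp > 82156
[]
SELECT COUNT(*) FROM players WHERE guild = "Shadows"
1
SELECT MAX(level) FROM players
84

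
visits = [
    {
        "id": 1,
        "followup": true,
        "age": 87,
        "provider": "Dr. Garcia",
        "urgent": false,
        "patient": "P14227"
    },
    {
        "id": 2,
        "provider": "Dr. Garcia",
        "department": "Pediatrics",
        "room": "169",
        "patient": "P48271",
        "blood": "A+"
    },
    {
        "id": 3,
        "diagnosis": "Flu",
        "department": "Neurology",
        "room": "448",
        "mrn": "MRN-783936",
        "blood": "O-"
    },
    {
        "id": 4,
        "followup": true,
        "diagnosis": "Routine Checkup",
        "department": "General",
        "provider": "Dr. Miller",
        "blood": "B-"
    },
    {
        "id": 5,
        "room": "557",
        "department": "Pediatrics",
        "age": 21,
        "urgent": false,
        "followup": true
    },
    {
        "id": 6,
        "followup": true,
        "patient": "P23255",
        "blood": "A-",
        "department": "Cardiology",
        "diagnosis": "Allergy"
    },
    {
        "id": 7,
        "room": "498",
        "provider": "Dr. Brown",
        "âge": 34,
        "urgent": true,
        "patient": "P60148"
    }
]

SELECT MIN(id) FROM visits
1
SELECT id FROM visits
[1, 2, 3, 4, 5, 6, 7]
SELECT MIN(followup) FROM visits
True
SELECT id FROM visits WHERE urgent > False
[7]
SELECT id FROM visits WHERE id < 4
[1, 2, 3]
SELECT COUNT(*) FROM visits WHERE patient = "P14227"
1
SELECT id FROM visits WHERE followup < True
[]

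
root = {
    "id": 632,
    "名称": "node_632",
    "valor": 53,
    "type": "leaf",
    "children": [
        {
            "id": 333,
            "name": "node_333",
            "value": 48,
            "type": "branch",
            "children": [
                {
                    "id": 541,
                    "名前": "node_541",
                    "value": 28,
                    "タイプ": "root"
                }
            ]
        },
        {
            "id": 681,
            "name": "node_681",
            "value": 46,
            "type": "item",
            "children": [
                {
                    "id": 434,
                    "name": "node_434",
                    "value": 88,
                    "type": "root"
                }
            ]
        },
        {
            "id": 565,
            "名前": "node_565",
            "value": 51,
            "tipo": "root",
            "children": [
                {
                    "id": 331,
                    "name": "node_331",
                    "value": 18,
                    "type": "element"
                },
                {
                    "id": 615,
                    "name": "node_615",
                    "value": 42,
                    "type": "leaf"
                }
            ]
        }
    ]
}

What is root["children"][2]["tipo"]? "root"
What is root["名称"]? "node_632"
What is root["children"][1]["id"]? 681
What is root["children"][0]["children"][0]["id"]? 541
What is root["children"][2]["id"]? 565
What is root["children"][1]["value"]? 46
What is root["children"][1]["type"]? "item"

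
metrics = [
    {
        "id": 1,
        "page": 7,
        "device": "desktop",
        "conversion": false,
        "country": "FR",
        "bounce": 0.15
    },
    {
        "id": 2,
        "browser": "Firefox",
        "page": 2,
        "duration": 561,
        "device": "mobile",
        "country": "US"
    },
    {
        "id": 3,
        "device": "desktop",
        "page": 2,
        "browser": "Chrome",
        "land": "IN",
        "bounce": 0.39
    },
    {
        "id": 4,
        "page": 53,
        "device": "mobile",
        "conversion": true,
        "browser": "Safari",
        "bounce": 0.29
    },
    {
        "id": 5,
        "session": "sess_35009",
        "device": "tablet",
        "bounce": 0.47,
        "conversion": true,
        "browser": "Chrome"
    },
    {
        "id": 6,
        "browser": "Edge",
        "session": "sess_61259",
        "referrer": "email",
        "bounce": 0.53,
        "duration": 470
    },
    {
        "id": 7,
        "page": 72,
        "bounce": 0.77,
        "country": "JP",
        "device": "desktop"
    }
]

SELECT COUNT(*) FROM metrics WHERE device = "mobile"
2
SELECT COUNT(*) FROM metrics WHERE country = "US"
1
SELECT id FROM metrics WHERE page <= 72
[1, 2, 3, 4, 7]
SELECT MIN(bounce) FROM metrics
0.15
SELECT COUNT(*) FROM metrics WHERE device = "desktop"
3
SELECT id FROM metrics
[1, 2, 3, 4, 5, 6, 7]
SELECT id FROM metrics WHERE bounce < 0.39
[1, 4]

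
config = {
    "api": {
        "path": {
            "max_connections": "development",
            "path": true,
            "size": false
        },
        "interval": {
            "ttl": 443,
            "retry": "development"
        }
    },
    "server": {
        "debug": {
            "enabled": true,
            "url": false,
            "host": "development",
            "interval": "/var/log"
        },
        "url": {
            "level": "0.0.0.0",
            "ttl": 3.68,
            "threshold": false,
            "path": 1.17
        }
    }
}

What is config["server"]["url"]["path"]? 1.17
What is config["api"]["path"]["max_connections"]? "development"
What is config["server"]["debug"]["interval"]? "/var/log"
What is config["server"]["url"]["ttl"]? 3.68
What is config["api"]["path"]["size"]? False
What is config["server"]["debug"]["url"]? False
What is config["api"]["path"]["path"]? True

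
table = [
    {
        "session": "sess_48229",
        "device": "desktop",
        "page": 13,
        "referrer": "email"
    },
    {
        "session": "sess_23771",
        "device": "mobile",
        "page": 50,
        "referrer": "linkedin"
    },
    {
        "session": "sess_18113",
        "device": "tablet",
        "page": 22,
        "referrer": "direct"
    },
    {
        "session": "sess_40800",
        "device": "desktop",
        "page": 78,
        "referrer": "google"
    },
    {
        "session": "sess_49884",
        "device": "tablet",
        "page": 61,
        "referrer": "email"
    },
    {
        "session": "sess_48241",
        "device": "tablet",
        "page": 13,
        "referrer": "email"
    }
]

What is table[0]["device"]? "desktop"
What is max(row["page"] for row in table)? 78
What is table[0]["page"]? 13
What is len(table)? 6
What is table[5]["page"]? 13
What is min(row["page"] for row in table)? 13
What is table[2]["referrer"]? "direct"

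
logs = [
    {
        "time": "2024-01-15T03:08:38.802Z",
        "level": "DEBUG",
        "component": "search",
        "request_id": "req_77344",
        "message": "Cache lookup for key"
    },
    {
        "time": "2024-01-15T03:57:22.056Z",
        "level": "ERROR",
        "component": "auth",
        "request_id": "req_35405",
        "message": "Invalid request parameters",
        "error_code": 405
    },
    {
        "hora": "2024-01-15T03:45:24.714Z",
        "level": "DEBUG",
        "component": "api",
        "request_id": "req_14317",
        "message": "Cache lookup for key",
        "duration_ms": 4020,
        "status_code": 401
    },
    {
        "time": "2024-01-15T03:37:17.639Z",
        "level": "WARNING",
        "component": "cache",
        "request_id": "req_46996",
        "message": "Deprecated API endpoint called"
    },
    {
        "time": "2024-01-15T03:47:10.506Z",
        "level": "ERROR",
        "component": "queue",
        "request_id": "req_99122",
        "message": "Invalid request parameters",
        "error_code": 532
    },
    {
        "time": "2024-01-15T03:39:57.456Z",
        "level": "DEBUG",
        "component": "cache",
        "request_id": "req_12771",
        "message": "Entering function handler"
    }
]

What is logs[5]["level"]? "DEBUG"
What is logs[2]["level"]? "DEBUG"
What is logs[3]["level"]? "WARNING"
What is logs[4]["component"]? "queue"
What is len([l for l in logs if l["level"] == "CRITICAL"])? 0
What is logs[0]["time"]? "2024-01-15T03:08:38.802Z"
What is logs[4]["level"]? "ERROR"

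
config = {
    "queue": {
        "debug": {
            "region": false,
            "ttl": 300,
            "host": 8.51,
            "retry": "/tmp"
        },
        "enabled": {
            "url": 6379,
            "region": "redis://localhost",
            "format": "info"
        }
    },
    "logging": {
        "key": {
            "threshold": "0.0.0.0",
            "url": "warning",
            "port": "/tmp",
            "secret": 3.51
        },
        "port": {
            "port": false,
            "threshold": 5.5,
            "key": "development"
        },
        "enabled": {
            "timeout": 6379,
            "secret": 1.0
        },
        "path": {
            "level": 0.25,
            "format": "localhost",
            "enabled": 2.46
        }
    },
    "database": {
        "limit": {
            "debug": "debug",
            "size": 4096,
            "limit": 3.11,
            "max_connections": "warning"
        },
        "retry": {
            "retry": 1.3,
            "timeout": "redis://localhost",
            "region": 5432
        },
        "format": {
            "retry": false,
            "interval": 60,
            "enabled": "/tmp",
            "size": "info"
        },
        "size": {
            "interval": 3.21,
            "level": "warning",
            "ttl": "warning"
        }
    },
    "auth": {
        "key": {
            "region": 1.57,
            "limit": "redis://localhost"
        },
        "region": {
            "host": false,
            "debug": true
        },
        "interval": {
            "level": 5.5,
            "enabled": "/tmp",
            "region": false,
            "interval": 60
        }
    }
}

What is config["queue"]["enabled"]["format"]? "info"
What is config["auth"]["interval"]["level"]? 5.5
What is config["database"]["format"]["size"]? "info"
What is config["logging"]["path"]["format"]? "localhost"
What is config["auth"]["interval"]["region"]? False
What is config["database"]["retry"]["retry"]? 1.3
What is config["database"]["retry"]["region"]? 5432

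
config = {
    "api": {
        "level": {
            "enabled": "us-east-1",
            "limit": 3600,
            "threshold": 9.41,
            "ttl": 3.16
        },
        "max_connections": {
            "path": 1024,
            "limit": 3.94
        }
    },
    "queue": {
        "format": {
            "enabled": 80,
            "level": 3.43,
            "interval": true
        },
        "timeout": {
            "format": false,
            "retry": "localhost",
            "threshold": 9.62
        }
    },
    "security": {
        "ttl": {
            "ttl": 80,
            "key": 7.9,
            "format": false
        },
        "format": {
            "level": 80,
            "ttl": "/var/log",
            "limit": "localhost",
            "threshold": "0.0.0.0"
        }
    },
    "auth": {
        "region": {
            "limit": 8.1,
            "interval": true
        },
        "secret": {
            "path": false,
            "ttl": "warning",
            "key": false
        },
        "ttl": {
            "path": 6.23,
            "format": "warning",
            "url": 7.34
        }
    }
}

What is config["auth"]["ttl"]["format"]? "warning"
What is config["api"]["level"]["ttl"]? 3.16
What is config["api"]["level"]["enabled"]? "us-east-1"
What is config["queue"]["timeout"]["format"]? False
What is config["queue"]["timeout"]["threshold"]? 9.62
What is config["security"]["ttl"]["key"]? 7.9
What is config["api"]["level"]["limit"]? 3600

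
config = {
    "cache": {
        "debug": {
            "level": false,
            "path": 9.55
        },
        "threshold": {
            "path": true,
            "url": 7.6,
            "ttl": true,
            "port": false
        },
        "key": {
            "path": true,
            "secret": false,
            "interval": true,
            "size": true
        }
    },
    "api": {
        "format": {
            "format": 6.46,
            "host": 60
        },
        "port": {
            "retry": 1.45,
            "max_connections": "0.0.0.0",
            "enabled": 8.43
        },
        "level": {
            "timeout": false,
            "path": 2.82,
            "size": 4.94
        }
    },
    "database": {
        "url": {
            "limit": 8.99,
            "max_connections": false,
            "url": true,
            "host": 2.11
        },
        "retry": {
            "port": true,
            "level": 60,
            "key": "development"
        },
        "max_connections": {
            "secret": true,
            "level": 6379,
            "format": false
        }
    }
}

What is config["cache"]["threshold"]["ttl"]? True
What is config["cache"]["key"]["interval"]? True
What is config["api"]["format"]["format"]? 6.46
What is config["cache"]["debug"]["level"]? False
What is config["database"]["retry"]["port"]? True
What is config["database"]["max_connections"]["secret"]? True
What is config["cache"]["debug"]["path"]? 9.55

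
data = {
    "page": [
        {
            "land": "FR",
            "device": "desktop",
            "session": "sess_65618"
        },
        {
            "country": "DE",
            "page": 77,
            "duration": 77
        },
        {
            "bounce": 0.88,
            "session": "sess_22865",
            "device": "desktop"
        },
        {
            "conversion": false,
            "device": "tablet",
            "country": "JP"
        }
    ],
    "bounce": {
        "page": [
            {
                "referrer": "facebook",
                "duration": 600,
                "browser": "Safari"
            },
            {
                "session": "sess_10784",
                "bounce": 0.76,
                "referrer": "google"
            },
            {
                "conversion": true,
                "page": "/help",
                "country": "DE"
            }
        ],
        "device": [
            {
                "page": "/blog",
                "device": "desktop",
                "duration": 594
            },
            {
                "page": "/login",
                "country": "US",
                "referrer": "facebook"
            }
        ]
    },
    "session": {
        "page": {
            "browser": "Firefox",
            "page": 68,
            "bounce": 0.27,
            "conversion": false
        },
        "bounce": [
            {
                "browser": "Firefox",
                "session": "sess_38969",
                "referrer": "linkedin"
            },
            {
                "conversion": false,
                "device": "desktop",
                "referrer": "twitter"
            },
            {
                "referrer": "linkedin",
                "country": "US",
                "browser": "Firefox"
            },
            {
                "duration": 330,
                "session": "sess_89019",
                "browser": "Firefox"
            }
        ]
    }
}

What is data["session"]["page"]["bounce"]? 0.27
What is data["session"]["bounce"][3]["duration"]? 330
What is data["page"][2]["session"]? "sess_22865"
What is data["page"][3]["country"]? "JP"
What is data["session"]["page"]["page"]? 68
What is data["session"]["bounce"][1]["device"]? "desktop"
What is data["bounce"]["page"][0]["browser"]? "Safari"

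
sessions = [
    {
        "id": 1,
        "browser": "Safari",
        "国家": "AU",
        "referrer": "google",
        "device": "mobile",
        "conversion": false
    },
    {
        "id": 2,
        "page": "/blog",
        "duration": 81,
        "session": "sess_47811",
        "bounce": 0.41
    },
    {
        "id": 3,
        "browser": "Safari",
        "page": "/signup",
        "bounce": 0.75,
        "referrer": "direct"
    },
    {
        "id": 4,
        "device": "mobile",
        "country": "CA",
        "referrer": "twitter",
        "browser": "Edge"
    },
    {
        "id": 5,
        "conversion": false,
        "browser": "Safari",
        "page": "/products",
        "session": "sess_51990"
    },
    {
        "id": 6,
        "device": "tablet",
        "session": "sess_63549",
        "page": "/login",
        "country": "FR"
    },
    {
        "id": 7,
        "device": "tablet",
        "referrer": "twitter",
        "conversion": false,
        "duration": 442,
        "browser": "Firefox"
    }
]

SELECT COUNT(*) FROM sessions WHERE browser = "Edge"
1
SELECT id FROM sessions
[1, 2, 3, 4, 5, 6, 7]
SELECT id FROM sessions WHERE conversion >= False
[1, 5, 7]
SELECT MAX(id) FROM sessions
7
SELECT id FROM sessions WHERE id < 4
[1, 2, 3]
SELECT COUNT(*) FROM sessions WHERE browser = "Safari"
3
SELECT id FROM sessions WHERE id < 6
[1, 2, 3, 4, 5]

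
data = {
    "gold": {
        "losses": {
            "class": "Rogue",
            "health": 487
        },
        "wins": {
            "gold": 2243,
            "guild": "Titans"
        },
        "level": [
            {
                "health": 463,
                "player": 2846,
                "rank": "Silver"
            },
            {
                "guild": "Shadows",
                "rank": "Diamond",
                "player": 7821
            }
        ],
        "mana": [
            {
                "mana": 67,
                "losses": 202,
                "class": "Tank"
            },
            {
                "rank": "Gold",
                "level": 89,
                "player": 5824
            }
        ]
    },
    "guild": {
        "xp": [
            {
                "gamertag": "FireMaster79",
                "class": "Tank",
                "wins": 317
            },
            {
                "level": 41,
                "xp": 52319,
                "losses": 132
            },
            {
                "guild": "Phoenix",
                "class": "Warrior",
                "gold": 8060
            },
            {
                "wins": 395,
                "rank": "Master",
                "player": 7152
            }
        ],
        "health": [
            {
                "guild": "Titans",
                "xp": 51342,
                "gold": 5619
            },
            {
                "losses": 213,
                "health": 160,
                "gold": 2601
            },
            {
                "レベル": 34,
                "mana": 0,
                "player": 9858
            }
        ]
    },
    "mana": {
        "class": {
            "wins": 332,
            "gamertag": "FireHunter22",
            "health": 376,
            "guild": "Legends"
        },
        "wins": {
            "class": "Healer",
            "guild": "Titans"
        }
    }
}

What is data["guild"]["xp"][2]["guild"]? "Phoenix"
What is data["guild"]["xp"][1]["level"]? 41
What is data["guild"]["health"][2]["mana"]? 0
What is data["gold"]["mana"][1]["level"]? 89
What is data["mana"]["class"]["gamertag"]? "FireHunter22"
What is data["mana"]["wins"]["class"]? "Healer"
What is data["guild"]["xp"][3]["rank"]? "Master"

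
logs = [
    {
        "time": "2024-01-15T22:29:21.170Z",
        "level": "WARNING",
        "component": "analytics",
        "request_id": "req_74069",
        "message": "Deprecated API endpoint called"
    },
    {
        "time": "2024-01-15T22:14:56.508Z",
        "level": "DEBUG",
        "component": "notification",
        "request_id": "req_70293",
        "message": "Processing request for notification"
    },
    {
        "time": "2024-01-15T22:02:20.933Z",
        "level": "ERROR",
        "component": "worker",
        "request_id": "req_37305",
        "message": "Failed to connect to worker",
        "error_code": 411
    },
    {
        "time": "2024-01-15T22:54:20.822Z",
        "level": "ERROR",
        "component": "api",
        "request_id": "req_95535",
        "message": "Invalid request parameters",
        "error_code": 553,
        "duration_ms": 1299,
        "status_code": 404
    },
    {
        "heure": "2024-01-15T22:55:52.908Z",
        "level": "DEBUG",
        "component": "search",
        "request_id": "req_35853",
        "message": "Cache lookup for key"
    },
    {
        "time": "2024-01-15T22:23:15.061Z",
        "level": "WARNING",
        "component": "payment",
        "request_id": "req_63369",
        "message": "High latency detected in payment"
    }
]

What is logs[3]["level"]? "ERROR"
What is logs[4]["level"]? "DEBUG"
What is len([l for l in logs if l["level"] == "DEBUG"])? 2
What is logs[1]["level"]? "DEBUG"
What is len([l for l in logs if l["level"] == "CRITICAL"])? 0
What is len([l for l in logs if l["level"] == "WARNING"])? 2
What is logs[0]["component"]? "analytics"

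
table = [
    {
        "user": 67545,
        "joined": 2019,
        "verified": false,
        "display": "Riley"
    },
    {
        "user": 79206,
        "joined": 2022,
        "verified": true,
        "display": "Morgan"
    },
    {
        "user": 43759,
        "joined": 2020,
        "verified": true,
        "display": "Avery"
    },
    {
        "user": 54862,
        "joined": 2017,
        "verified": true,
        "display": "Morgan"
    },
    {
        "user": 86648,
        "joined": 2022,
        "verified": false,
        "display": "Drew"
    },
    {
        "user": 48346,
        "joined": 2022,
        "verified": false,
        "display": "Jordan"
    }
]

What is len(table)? 6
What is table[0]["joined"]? 2019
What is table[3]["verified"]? True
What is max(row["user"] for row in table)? 86648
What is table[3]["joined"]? 2017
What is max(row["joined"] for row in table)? 2022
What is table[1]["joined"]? 2022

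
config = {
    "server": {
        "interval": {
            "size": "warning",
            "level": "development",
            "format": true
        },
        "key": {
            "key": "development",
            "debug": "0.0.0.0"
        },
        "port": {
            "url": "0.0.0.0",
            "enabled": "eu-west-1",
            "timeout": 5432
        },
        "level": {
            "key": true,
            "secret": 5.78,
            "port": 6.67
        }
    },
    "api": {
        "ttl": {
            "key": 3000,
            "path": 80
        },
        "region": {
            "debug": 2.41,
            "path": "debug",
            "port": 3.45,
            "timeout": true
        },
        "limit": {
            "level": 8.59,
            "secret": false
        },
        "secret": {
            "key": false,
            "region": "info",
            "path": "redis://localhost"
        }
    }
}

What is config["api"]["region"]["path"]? "debug"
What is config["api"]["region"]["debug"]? 2.41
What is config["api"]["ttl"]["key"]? 3000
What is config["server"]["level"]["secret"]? 5.78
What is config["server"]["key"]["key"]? "development"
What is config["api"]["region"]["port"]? 3.45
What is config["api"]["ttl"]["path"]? 80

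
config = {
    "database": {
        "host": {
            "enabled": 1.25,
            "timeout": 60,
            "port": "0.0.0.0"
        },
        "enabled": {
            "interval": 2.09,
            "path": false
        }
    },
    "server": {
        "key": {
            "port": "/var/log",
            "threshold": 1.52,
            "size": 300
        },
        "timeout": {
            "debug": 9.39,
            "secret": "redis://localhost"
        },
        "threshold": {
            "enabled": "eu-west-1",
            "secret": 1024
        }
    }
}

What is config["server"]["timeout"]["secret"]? "redis://localhost"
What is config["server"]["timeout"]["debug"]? 9.39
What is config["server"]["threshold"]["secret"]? 1024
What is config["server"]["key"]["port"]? "/var/log"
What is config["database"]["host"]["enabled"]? 1.25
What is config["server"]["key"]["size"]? 300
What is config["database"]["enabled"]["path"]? False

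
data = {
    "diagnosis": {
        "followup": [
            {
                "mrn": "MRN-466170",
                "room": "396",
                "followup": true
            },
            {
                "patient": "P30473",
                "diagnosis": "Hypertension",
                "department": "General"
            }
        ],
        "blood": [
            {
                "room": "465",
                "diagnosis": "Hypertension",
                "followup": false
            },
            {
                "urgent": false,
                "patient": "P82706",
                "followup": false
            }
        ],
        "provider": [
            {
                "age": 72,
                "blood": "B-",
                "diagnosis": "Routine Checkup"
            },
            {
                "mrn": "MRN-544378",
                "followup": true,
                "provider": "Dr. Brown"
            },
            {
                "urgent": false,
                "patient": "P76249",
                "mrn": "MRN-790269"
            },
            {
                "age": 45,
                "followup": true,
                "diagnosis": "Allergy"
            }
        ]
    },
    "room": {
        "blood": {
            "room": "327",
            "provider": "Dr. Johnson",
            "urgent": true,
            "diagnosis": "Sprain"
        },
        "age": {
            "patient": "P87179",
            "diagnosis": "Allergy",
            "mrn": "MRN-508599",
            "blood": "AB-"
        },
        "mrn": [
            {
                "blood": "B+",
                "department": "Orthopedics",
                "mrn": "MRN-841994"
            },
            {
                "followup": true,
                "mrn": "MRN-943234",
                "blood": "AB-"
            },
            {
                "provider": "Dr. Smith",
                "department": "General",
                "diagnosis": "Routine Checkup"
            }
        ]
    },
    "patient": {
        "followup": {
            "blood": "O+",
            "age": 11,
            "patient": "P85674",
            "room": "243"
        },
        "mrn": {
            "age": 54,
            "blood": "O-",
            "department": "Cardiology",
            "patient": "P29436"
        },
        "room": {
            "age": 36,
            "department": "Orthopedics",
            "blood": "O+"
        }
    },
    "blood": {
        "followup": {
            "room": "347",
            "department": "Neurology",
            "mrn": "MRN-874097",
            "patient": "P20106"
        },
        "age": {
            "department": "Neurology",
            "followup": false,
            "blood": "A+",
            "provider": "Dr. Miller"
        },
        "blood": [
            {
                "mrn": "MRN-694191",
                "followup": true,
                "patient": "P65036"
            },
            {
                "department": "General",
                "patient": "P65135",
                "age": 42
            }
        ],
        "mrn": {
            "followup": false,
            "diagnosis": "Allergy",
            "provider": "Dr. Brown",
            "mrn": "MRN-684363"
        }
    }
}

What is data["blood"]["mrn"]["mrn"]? "MRN-684363"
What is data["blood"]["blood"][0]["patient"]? "P65036"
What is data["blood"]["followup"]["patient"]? "P20106"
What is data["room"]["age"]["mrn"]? "MRN-508599"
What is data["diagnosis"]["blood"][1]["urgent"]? False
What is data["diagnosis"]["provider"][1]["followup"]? True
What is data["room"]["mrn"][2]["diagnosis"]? "Routine Checkup"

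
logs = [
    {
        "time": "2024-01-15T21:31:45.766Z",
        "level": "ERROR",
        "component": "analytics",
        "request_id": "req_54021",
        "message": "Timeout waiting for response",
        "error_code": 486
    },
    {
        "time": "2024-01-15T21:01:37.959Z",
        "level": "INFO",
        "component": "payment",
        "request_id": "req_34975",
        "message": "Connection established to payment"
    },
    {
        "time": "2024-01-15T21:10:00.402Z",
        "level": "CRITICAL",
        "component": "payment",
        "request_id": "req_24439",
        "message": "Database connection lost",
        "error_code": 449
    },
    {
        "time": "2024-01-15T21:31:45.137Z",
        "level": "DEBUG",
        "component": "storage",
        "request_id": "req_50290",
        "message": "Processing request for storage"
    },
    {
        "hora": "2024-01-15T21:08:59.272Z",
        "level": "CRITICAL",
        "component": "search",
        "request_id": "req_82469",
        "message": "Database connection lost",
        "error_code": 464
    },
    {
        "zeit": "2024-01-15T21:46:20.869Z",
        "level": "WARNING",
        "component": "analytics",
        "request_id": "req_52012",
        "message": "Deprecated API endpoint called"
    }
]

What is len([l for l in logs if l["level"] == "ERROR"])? 1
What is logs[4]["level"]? "CRITICAL"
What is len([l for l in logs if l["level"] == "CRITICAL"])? 2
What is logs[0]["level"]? "ERROR"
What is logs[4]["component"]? "search"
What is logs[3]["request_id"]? "req_50290"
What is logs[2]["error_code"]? 449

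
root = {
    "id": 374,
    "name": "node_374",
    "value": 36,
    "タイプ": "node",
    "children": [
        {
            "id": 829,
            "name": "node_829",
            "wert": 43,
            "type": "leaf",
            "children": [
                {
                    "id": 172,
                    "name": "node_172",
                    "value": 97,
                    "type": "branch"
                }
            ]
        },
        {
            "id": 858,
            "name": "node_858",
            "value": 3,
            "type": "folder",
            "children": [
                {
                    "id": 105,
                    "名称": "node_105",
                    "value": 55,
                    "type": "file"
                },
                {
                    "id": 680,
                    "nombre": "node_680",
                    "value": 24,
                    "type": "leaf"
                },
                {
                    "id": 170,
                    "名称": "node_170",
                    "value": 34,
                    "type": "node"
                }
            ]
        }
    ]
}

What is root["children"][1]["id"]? 858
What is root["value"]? 36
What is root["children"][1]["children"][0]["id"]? 105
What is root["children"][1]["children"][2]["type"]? "node"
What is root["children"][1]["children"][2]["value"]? 34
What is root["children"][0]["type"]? "leaf"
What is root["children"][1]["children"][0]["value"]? 55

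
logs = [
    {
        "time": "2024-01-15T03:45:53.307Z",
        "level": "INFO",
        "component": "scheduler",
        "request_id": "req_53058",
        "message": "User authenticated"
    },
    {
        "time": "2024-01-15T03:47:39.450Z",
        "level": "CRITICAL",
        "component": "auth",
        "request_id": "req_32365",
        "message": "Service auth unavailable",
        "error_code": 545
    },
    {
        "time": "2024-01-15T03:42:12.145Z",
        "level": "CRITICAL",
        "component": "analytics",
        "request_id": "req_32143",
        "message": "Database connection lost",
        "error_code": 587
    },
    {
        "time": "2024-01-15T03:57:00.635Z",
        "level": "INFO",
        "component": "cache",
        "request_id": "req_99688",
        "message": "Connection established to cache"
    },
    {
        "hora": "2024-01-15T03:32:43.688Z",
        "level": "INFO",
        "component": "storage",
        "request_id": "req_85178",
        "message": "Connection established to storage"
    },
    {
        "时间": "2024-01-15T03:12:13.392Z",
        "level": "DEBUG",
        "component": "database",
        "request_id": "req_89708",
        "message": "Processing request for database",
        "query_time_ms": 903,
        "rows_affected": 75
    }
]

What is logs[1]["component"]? "auth"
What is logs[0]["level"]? "INFO"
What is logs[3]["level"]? "INFO"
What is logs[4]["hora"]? "2024-01-15T03:32:43.688Z"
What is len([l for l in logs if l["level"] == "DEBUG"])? 1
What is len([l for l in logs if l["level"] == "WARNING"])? 0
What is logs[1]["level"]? "CRITICAL"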